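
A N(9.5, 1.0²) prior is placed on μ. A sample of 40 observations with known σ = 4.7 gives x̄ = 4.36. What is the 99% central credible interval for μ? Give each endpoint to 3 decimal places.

Posterior precision = 1/1.0² + 40/4.7² = 1.0000 + 1.8108 = 2.8108, so posterior SD = 0.5965.
Posterior mean = (9.5/1.0² + 40·4.36/4.7²) / 2.8108 = 6.1887.
Interval: 6.1887 ± 2.576 × 0.5965 → [4.652, 7.725].

[4.652, 7.725]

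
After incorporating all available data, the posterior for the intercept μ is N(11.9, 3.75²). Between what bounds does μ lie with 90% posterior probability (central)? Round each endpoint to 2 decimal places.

The posterior is symmetric, so the 90% equal-tailed interval is μ = 11.9 ± z·3.75 with z = 1.645.
Half-width: 1.645 × 3.75 = 6.17.
11.9 − 6.17 = 5.73; 11.9 + 6.17 = 18.07.

[5.73, 18.07]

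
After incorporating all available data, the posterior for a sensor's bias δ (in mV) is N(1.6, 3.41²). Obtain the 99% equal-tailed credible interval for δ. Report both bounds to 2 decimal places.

The posterior is symmetric, so the 99% equal-tailed interval is δ = 1.6 ± z·3.41 with z = 2.576.
Half-width: 2.576 × 3.41 = 8.78.
1.6 − 8.78 = -7.18; 1.6 + 8.78 = 10.38.

[-7.18, 10.38]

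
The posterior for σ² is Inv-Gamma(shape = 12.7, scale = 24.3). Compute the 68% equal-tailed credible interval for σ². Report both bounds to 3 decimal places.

[1.501, 2.641]

Inverse-Gamma(12.7, 24.3) quantiles: F⁻¹(0.16) and F⁻¹(0.84).
Equivalently, 1/σ² ~ Gamma(12.7, rate = 24.3); invert its 0.84 and 0.16 quantiles.
Posterior mean ≈ 2.077, SD ≈ 0.635; a Normal approximation gives roughly [1.446, 2.708].
Exact: lower = 1.501; upper = 2.641.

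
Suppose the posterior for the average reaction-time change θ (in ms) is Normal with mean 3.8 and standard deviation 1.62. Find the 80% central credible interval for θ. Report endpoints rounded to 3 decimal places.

[1.724, 5.876]

The posterior is symmetric, so the 80% equal-tailed interval is θ = 3.8 ± z·1.62 with z = 1.282.
Half-width: 1.282 × 1.62 = 2.076.
3.8 − 2.076 = 1.724; 3.8 + 2.076 = 5.876.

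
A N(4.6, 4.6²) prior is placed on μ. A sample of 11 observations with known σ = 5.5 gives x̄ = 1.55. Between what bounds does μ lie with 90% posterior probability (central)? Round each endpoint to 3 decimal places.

[-0.665, 4.467]

Posterior precision = 1/4.6² + 11/5.5² = 0.0473 + 0.3636 = 0.4109, so posterior SD = 1.5600.
Posterior mean = (4.6/4.6² + 11·1.55/5.5²) / 0.4109 = 1.9008.
Interval: 1.9008 ± 1.645 × 1.5600 → [-0.665, 4.467].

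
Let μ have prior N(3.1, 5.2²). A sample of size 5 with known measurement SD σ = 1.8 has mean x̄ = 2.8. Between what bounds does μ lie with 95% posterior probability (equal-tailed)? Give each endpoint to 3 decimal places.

[1.248, 4.366]

Posterior precision = 1/5.2² + 5/1.8² = 0.0370 + 1.5432 = 1.5802, so posterior SD = 0.7955.
Posterior mean = (3.1/5.2² + 5·2.8/1.8²) / 1.5802 = 2.8070.
Interval: 2.8070 ± 1.960 × 0.7955 → [1.248, 4.366].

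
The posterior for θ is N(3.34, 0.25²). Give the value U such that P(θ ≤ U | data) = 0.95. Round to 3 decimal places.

3.751

Need U with P(θ ≤ U) = 0.95: U = 3.34 + z_{0.05}·0.25.
z = 1.645; U = 3.34 + 1.645 × 0.25 = 3.751.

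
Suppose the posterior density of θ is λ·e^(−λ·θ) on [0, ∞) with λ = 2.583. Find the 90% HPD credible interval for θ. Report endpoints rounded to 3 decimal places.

The exponential density is strictly decreasing on [0, ∞), so the HPD interval is anchored at 0: [0, q] with P(θ ≤ q) = 0.90.
q = −ln(1 − 0.90) / 2.583 = 2.3026 / 2.583 = 0.891.

[0.000, 0.891]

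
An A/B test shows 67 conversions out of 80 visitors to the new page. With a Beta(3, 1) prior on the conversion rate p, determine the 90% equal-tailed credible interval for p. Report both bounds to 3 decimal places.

Posterior: Beta(3+67, 1+13) = Beta(70, 14).
Equal-tailed 90% interval: the 0.05 and 0.95 quantiles of Beta(70, 14).
Posterior mean ≈ 0.833, SD ≈ 0.040; a Normal approximation gives roughly [0.767, 0.900].
Exact: F⁻¹(0.05) = 0.763; F⁻¹(0.95) = 0.895.

[0.763, 0.895]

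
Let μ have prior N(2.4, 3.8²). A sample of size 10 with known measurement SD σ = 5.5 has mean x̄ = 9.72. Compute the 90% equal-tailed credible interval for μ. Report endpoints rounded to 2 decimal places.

[5.85, 11.05]

Posterior precision = 1/3.8² + 10/5.5² = 0.0693 + 0.3306 = 0.3998, so posterior SD = 1.5815.
Posterior mean = (2.4/3.8² + 10·9.72/5.5²) / 0.3998 = 8.4522.
Interval: 8.4522 ± 1.645 × 1.5815 → [5.85, 11.05].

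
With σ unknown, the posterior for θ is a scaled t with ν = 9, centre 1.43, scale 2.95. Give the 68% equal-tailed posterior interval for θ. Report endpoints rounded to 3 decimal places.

The t_9 distribution is symmetric; the 68% interval is 1.43 ± t·2.95 with t_{0.84,9} = 1.053.
Half-width: 1.053 × 2.95 = 3.105.
1.43 − 3.105 = -1.675; 1.43 + 3.105 = 4.535.

[-1.675, 4.535]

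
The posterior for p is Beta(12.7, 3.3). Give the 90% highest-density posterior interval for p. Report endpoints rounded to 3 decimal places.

The posterior is unimodal and skewed, so the HPD interval has equal density at both endpoints and is the shortest 90% interval.
Solving f(0.644) = f(0.951) with F(0.951) − F(0.644) = 0.90 gives [0.644, 0.951].
For comparison, the equal-tailed interval is [0.613, 0.932]; the HPD is narrower and shifted toward the mode.

[0.644, 0.951]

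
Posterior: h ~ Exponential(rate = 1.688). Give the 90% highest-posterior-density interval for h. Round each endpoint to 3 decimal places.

The exponential density is strictly decreasing on [0, ∞), so the HPD interval is anchored at 0: [0, q] with P(h ≤ q) = 0.90.
q = −ln(1 − 0.90) / 1.688 = 2.3026 / 1.688 = 1.364.

[0.000, 1.364]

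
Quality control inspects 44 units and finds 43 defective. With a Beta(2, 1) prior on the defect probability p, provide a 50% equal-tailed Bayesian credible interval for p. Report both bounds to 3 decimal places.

Posterior: Beta(2+43, 1+1) = Beta(45, 2).
Equal-tailed 50% interval: the 0.25 and 0.75 quantiles of Beta(45, 2).
Posterior mean ≈ 0.957, SD ≈ 0.029; a Normal approximation gives roughly [0.938, 0.977].
Exact: F⁻¹(0.25) = 0.943; F⁻¹(0.75) = 0.979.

[0.943, 0.979]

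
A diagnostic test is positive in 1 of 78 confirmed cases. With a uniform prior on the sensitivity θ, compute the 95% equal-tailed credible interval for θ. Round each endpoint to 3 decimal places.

[0.003, 0.069]

Posterior: Beta(1+1, 1+77) = Beta(2, 78).
Equal-tailed 95% interval: the 0.025 and 0.975 quantiles of Beta(2, 78).
Posterior mean ≈ 0.025, SD ≈ 0.017; a Normal approximation gives roughly [-0.009, 0.059].
Exact: F⁻¹(0.025) = 0.003; F⁻¹(0.975) = 0.069.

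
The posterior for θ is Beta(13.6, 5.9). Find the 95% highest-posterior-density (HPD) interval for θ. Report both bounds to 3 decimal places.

The posterior is unimodal and skewed, so the HPD interval has equal density at both endpoints and is the shortest 95% interval.
Solving f(0.498) = f(0.886) with F(0.886) − F(0.498) = 0.95 gives [0.498, 0.886].
For comparison, the equal-tailed interval is [0.482, 0.874]; the HPD is narrower and shifted toward the mode.

[0.498, 0.886]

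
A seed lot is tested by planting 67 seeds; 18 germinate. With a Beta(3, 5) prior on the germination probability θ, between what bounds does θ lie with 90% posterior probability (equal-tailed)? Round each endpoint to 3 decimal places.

Posterior: Beta(3+18, 5+49) = Beta(21, 54).
Equal-tailed 90% interval: the 0.05 and 0.95 quantiles of Beta(21, 54).
Posterior mean ≈ 0.280, SD ≈ 0.052; a Normal approximation gives roughly [0.195, 0.365].
Exact: F⁻¹(0.05) = 0.199; F⁻¹(0.95) = 0.368.

[0.199, 0.368]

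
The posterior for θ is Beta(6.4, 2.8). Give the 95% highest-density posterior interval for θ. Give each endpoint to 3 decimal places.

The posterior is unimodal and skewed, so the HPD interval has equal density at both endpoints and is the shortest 95% interval.
Solving f(0.417) = f(0.951) with F(0.951) − F(0.417) = 0.95 gives [0.417, 0.951].
For comparison, the equal-tailed interval is [0.383, 0.929]; the HPD is narrower and shifted toward the mode.

[0.417, 0.951]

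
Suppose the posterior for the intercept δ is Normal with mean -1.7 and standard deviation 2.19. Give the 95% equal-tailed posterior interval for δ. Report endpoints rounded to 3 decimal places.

[-5.992, 2.592]

The posterior is symmetric, so the 95% equal-tailed interval is δ = -1.7 ± z·2.19 with z = 1.960.
Half-width: 1.960 × 2.19 = 4.292.
-1.7 − 4.292 = -5.992; -1.7 + 4.292 = 2.592.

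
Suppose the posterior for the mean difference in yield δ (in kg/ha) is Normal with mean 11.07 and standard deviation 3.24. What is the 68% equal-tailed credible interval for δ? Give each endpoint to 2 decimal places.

[7.85, 14.29]

The posterior is symmetric, so the 68% equal-tailed interval is δ = 11.07 ± z·3.24 with z = 0.994.
Half-width: 0.994 × 3.24 = 3.22.
11.07 − 3.22 = 7.85; 11.07 + 3.22 = 14.29.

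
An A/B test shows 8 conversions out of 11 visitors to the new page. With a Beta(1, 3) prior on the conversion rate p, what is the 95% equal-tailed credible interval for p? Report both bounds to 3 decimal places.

Posterior: Beta(1+8, 3+3) = Beta(9, 6).
Equal-tailed 95% interval: the 0.025 and 0.975 quantiles of Beta(9, 6).
Posterior mean ≈ 0.600, SD ≈ 0.122; a Normal approximation gives roughly [0.360, 0.840].
Exact: F⁻¹(0.025) = 0.351; F⁻¹(0.975) = 0.823.

[0.351, 0.823]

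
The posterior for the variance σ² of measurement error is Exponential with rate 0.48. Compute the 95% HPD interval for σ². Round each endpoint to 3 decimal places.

The exponential density is strictly decreasing on [0, ∞), so the HPD interval is anchored at 0: [0, q] with P(σ² ≤ q) = 0.95.
q = −ln(1 − 0.95) / 0.48 = 2.9957 / 0.48 = 6.241.

[0.000, 6.241]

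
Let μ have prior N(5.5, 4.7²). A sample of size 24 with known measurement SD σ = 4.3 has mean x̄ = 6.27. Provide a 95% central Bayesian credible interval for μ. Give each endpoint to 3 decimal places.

Posterior precision = 1/4.7² + 24/4.3² = 0.0453 + 1.2980 = 1.3433, so posterior SD = 0.8628.
Posterior mean = (5.5/4.7² + 24·6.27/4.3²) / 1.3433 = 6.2441.
Interval: 6.2441 ± 1.960 × 0.8628 → [4.553, 7.935].

[4.553, 7.935]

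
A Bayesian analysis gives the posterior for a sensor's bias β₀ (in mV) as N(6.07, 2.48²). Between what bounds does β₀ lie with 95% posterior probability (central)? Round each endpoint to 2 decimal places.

[1.21, 10.93]

The posterior is symmetric, so the 95% equal-tailed interval is β₀ = 6.07 ± z·2.48 with z = 1.960.
Half-width: 1.960 × 2.48 = 4.86.
6.07 − 4.86 = 1.21; 6.07 + 4.86 = 10.93.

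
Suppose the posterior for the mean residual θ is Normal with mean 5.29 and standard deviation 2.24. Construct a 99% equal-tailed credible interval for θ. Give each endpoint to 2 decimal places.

The posterior is symmetric, so the 99% equal-tailed interval is θ = 5.29 ± z·2.24 with z = 2.576.
Half-width: 2.576 × 2.24 = 5.77.
5.29 − 5.77 = -0.48; 5.29 + 5.77 = 11.06.

[-0.48, 11.06]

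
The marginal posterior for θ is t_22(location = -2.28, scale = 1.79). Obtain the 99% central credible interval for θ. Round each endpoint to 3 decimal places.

The t_22 distribution is symmetric; the 99% interval is -2.28 ± t·1.79 with t_{0.995,22} = 2.819.
Half-width: 2.819 × 1.79 = 5.046.
-2.28 − 5.046 = -7.326; -2.28 + 5.046 = 2.766.

[-7.326, 2.766]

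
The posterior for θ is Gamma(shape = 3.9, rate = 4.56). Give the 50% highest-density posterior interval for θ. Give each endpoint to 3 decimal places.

The posterior is unimodal and skewed, so the HPD interval has equal density at both endpoints and is the shortest 50% interval.
Solving f(0.411) = f(0.931) with F(0.931) − F(0.411) = 0.50 gives [0.411, 0.931].
For comparison, the equal-tailed interval is [0.538, 1.095]; the HPD is narrower and shifted toward the mode.

[0.411, 0.931]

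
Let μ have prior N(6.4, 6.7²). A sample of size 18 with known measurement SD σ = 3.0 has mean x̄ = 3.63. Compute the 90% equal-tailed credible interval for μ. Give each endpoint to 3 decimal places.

Posterior precision = 1/6.7² + 18/3.0² = 0.0223 + 2.0000 = 2.0223, so posterior SD = 0.7032.
Posterior mean = (6.4/6.7² + 18·3.63/3.0²) / 2.0223 = 3.6605.
Interval: 3.6605 ± 1.645 × 0.7032 → [2.504, 4.817].

[2.504, 4.817]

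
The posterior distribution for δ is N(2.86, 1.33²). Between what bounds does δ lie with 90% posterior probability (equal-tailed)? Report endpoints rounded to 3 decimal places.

The posterior is symmetric, so the 90% equal-tailed interval is δ = 2.86 ± z·1.33 with z = 1.645.
Half-width: 1.645 × 1.33 = 2.188.
2.86 − 2.188 = 0.672; 2.86 + 2.188 = 5.048.

[0.672, 5.048]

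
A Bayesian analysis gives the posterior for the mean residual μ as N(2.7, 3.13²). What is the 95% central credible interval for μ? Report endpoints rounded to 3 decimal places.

[-3.435, 8.835]

The posterior is symmetric, so the 95% equal-tailed interval is μ = 2.7 ± z·3.13 with z = 1.960.
Half-width: 1.960 × 3.13 = 6.135.
2.7 − 6.135 = -3.435; 2.7 + 6.135 = 8.835.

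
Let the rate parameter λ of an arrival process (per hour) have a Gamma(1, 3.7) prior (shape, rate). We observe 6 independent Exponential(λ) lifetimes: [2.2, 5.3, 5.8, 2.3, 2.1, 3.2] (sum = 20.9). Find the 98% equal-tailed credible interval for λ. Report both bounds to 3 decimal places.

[0.095, 0.592]

Posterior: Gamma(1+6, 3.7+20.9) = Gamma(7, 24.6) (shape, rate).
Equal-tailed 98% interval: Gamma(7, 24.6) quantiles at 0.01 and 0.99.
Posterior mean ≈ 0.285, SD ≈ 0.108; a Normal approximation gives roughly [0.034, 0.535].
Exact: lower = 0.095; upper = 0.592.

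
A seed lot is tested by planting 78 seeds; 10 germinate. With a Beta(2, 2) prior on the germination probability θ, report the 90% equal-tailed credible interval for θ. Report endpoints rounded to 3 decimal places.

[0.088, 0.215]

Posterior: Beta(2+10, 2+68) = Beta(12, 70).
Equal-tailed 90% interval: the 0.05 and 0.95 quantiles of Beta(12, 70).
Posterior mean ≈ 0.146, SD ≈ 0.039; a Normal approximation gives roughly [0.083, 0.210].
Exact: F⁻¹(0.05) = 0.088; F⁻¹(0.95) = 0.215.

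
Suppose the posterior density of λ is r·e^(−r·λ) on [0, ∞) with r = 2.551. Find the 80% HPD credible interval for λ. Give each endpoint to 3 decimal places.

The exponential density is strictly decreasing on [0, ∞), so the HPD interval is anchored at 0: [0, q] with P(λ ≤ q) = 0.80.
q = −ln(1 − 0.80) / 2.551 = 1.6094 / 2.551 = 0.631.

[0.000, 0.631]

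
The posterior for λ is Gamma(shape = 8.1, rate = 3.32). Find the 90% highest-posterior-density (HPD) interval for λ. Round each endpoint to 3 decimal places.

The posterior is unimodal and skewed, so the HPD interval has equal density at both endpoints and is the shortest 90% interval.
Solving f(1.065) = f(3.765) with F(3.765) − F(1.065) = 0.90 gives [1.065, 3.765].
For comparison, the equal-tailed interval is [1.220, 3.999]; the HPD is narrower and shifted toward the mode.

[1.065, 3.765]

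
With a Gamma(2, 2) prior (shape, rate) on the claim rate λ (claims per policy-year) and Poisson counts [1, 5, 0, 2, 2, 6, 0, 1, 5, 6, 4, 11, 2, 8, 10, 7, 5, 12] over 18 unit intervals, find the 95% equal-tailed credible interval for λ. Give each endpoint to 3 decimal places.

Posterior: Gamma(2+87, 2+18) = Gamma(89, 20) (shape, rate).
Equal-tailed 95% interval: Gamma(89, 20) quantiles at 0.025 and 0.975.
Posterior mean ≈ 4.450, SD ≈ 0.472; a Normal approximation gives roughly [3.525, 5.375].
Exact: lower = 3.574; upper = 5.421.

[3.574, 5.421]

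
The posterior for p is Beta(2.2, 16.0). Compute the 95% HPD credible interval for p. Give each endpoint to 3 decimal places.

The posterior is unimodal and skewed, so the HPD interval has equal density at both endpoints and is the shortest 95% interval.
Solving f(0.006) = f(0.266) with F(0.266) − F(0.006) = 0.95 gives [0.006, 0.266].
For comparison, the equal-tailed interval is [0.018, 0.300]; the HPD is narrower and shifted toward the mode.

[0.006, 0.266]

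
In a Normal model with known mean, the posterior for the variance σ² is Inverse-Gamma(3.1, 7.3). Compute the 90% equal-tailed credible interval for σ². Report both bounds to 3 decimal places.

[1.133, 8.397]

Inverse-Gamma(3.1, 7.3) quantiles: F⁻¹(0.05) and F⁻¹(0.95).
Equivalently, 1/σ² ~ Gamma(3.1, rate = 7.3); invert its 0.95 and 0.05 quantiles.
Posterior mean ≈ 3.476, SD ≈ 3.314; a Normal approximation gives roughly [-1.976, 8.928].
Exact: lower = 1.133; upper = 8.397.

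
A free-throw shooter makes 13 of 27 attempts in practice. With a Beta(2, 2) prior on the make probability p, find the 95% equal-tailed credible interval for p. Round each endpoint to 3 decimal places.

[0.313, 0.657]

Posterior: Beta(2+13, 2+14) = Beta(15, 16).
Equal-tailed 95% interval: the 0.025 and 0.975 quantiles of Beta(15, 16).
Posterior mean ≈ 0.484, SD ≈ 0.088; a Normal approximation gives roughly [0.311, 0.657].
Exact: F⁻¹(0.025) = 0.313; F⁻¹(0.975) = 0.657.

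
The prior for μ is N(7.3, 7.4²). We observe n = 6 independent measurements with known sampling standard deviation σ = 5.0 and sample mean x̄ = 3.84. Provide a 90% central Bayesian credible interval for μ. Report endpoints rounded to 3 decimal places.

[0.848, 7.321]

Posterior precision = 1/7.4² + 6/5.0² = 0.0183 + 0.2400 = 0.2583, so posterior SD = 1.9678.
Posterior mean = (7.3/7.4² + 6·3.84/5.0²) / 0.2583 = 4.0847.
Interval: 4.0847 ± 1.645 × 1.9678 → [0.848, 7.321].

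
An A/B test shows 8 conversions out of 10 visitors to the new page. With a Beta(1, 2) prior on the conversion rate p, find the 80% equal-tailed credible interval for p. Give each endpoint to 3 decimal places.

[0.525, 0.846]

Posterior: Beta(1+8, 2+2) = Beta(9, 4).
Equal-tailed 80% interval: the 0.1 and 0.9 quantiles of Beta(9, 4).
Posterior mean ≈ 0.692, SD ≈ 0.123; a Normal approximation gives roughly [0.534, 0.850].
Exact: F⁻¹(0.1) = 0.525; F⁻¹(0.9) = 0.846.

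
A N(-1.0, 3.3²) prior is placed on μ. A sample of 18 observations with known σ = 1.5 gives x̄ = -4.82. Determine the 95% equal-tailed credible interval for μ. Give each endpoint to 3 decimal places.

[-5.466, -4.088]

Posterior precision = 1/3.3² + 18/1.5² = 0.0918 + 8.0000 = 8.0918, so posterior SD = 0.3515.
Posterior mean = (-1.0/3.3² + 18·-4.82/1.5²) / 8.0918 = -4.7767.
Interval: -4.7767 ± 1.960 × 0.3515 → [-5.466, -4.088].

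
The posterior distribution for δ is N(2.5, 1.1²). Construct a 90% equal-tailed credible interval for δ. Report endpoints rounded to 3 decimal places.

The posterior is symmetric, so the 90% equal-tailed interval is δ = 2.5 ± z·1.1 with z = 1.645.
Half-width: 1.645 × 1.1 = 1.809.
2.5 − 1.809 = 0.691; 2.5 + 1.809 = 4.309.

[0.691, 4.309]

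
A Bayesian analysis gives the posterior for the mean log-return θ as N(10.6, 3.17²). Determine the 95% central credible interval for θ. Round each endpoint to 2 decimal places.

[4.39, 16.81]

The posterior is symmetric, so the 95% equal-tailed interval is θ = 10.6 ± z·3.17 with z = 1.960.
Half-width: 1.960 × 3.17 = 6.21.
10.6 − 6.21 = 4.39; 10.6 + 6.21 = 16.81.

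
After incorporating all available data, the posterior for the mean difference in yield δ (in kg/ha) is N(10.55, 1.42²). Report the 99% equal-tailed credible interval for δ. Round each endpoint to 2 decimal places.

The posterior is symmetric, so the 99% equal-tailed interval is δ = 10.55 ± z·1.42 with z = 2.576.
Half-width: 2.576 × 1.42 = 3.66.
10.55 − 3.66 = 6.89; 10.55 + 3.66 = 14.21.

[6.89, 14.21]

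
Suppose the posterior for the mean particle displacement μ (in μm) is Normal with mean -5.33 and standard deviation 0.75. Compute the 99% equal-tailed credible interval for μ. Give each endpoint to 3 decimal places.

The posterior is symmetric, so the 99% equal-tailed interval is μ = -5.33 ± z·0.75 with z = 2.576.
Half-width: 2.576 × 0.75 = 1.932.
-5.33 − 1.932 = -7.262; -5.33 + 1.932 = -3.398.

[-7.262, -3.398]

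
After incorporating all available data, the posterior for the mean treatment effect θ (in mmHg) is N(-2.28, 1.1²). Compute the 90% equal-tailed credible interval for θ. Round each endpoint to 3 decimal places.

[-4.089, -0.471]

The posterior is symmetric, so the 90% equal-tailed interval is θ = -2.28 ± z·1.1 with z = 1.645.
Half-width: 1.645 × 1.1 = 1.809.
-2.28 − 1.809 = -4.089; -2.28 + 1.809 = -0.471.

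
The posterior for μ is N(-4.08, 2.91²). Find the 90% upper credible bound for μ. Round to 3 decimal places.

-0.351

Need U with P(μ ≤ U) = 0.90: U = -4.08 + z_{0.1}·2.91.
z = 1.282; U = -4.08 + 1.282 × 2.91 = -0.351.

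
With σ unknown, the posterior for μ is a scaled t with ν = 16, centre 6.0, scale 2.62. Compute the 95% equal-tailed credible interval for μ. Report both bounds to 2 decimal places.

[0.45, 11.55]

The t_16 distribution is symmetric; the 95% interval is 6.0 ± t·2.62 with t_{0.975,16} = 2.120.
Half-width: 2.120 × 2.62 = 5.55.
6.0 − 5.55 = 0.45; 6.0 + 5.55 = 11.55.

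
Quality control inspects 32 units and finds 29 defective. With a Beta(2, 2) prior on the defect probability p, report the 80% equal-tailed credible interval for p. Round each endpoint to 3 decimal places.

[0.784, 0.929]

Posterior: Beta(2+29, 2+3) = Beta(31, 5).
Equal-tailed 80% interval: the 0.1 and 0.9 quantiles of Beta(31, 5).
Posterior mean ≈ 0.861, SD ≈ 0.057; a Normal approximation gives roughly [0.788, 0.934].
Exact: F⁻¹(0.1) = 0.784; F⁻¹(0.9) = 0.929.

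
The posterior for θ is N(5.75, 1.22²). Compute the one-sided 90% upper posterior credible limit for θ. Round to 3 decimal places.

Need U with P(θ ≤ U) = 0.90: U = 5.75 + z_{0.1}·1.22.
z = 1.282; U = 5.75 + 1.282 × 1.22 = 7.313.

7.313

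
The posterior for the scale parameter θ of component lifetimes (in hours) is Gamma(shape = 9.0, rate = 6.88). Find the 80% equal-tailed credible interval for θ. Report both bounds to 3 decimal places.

Posterior: Gamma(shape 9.0, rate 6.88).
Equal-tailed 80% interval: Gamma(9.0, 6.88) quantiles at 0.1 and 0.9.
Posterior mean ≈ 1.308, SD ≈ 0.436; a Normal approximation gives roughly [0.749, 1.867].
Exact: lower = 0.790; upper = 1.889.

[0.790, 1.889]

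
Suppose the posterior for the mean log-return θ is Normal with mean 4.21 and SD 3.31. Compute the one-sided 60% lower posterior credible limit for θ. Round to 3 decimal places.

3.371

Need L with P(θ ≥ L) = 0.60: L = 4.21 − z_{0.4}·3.31.
z = 0.253; L = 4.21 − 0.253 × 3.31 = 3.371.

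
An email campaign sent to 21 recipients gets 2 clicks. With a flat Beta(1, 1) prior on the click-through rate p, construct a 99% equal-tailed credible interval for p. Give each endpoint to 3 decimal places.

Posterior: Beta(1+2, 1+19) = Beta(3, 20).
Equal-tailed 99% interval: the 0.005 and 0.995 quantiles of Beta(3, 20).
Posterior mean ≈ 0.130, SD ≈ 0.069; a Normal approximation gives roughly [-0.047, 0.308].
Exact: F⁻¹(0.005) = 0.016; F⁻¹(0.995) = 0.358.

[0.016, 0.358]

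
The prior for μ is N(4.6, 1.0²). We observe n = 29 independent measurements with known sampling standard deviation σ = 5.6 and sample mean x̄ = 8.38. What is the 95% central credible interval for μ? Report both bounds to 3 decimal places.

Posterior precision = 1/1.0² + 29/5.6² = 1.0000 + 0.9247 = 1.9247, so posterior SD = 0.7208.
Posterior mean = (4.6/1.0² + 29·8.38/5.6²) / 1.9247 = 6.4161.
Interval: 6.4161 ± 1.960 × 0.7208 → [5.003, 7.829].

[5.003, 7.829]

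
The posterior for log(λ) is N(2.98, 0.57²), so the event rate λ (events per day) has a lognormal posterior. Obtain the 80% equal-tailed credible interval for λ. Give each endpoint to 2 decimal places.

On the log scale the 80% interval is 2.98 ± 1.282 × 0.57 = [2.2495, 3.7105].
Exponentiate: [e^2.2495, e^3.7105] = [9.48, 40.87].

[9.48, 40.87]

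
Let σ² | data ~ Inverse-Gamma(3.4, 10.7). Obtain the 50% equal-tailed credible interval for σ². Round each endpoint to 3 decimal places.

[2.432, 5.228]

Inverse-Gamma(3.4, 10.7) quantiles: F⁻¹(0.25) and F⁻¹(0.75).
Equivalently, 1/σ² ~ Gamma(3.4, rate = 10.7); invert its 0.75 and 0.25 quantiles.
Posterior mean ≈ 4.458, SD ≈ 3.768; a Normal approximation gives roughly [1.917, 7.000].
Exact: lower = 2.432; upper = 5.228.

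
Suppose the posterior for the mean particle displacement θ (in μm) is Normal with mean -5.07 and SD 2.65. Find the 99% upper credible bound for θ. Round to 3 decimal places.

1.095

Need U with P(θ ≤ U) = 0.99: U = -5.07 + z_{0.01}·2.65.
z = 2.326; U = -5.07 + 2.326 × 2.65 = 1.095.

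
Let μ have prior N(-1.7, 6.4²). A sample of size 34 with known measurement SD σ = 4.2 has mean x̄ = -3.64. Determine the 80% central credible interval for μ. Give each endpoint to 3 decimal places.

[-4.533, -2.698]

Posterior precision = 1/6.4² + 34/4.2² = 0.0244 + 1.9274 = 1.9519, so posterior SD = 0.7158.
Posterior mean = (-1.7/6.4² + 34·-3.64/4.2²) / 1.9519 = -3.6157.
Interval: -3.6157 ± 1.282 × 0.7158 → [-4.533, -2.698].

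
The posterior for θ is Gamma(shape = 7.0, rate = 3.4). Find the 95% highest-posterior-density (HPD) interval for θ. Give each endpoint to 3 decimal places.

[0.691, 3.607]

The posterior is unimodal and skewed, so the HPD interval has equal density at both endpoints and is the shortest 95% interval.
Solving f(0.691) = f(3.607) with F(3.607) − F(0.691) = 0.95 gives [0.691, 3.607].
For comparison, the equal-tailed interval is [0.828, 3.841]; the HPD is narrower and shifted toward the mode.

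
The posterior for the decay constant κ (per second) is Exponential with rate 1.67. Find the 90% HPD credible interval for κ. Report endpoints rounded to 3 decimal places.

[0.000, 1.379]

The exponential density is strictly decreasing on [0, ∞), so the HPD interval is anchored at 0: [0, q] with P(κ ≤ q) = 0.90.
q = −ln(1 − 0.90) / 1.67 = 2.3026 / 1.67 = 1.379.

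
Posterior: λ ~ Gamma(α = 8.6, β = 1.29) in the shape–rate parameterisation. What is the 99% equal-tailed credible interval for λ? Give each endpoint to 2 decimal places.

Posterior: Gamma(shape 8.6, rate 1.29).
Equal-tailed 99% interval: Gamma(8.6, 1.29) quantiles at 0.005 and 0.995.
Posterior mean ≈ 6.67, SD ≈ 2.27; a Normal approximation gives roughly [0.81, 12.52].
Exact: lower = 2.25; upper = 13.96.

[2.25, 13.96]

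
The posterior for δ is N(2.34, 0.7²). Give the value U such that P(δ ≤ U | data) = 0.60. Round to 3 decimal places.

2.517

Need U with P(δ ≤ U) = 0.60: U = 2.34 + z_{0.4}·0.7.
z = 0.253; U = 2.34 + 0.253 × 0.7 = 2.517.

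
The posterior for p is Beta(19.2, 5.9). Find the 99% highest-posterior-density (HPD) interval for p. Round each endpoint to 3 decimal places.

The posterior is unimodal and skewed, so the HPD interval has equal density at both endpoints and is the shortest 99% interval.
Solving f(0.537) = f(0.943) with F(0.943) − F(0.537) = 0.99 gives [0.537, 0.943].
For comparison, the equal-tailed interval is [0.521, 0.933]; the HPD is narrower and shifted toward the mode.

[0.537, 0.943]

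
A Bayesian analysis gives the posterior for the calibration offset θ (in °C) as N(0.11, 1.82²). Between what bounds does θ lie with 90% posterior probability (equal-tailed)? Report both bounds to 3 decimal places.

The posterior is symmetric, so the 90% equal-tailed interval is θ = 0.11 ± z·1.82 with z = 1.645.
Half-width: 1.645 × 1.82 = 2.994.
0.11 − 2.994 = -2.884; 0.11 + 2.994 = 3.104.

[-2.884, 3.104]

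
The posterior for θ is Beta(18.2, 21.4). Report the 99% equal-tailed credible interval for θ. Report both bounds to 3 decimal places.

[0.266, 0.660]

Posterior: Beta(18.2, 21.4).
Equal-tailed 99% interval: the 0.005 and 0.995 quantiles of Beta(18.2, 21.4).
Posterior mean ≈ 0.460, SD ≈ 0.078; a Normal approximation gives roughly [0.258, 0.661].
Exact: F⁻¹(0.005) = 0.266; F⁻¹(0.995) = 0.660.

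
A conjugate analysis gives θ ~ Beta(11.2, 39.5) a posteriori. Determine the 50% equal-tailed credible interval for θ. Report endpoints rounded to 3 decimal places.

Posterior: Beta(11.2, 39.5).
Equal-tailed 50% interval: the 0.25 and 0.75 quantiles of Beta(11.2, 39.5).
Posterior mean ≈ 0.221, SD ≈ 0.058; a Normal approximation gives roughly [0.182, 0.260].
Exact: F⁻¹(0.25) = 0.180; F⁻¹(0.75) = 0.258.

[0.180, 0.258]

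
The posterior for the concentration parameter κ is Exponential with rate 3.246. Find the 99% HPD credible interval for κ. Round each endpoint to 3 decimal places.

[0.000, 1.419]

The exponential density is strictly decreasing on [0, ∞), so the HPD interval is anchored at 0: [0, q] with P(κ ≤ q) = 0.99.
q = −ln(1 − 0.99) / 3.246 = 4.6052 / 3.246 = 1.419.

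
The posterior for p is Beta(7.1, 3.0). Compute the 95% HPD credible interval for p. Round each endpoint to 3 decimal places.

The posterior is unimodal and skewed, so the HPD interval has equal density at both endpoints and is the shortest 95% interval.
Solving f(0.437) = f(0.947) with F(0.947) − F(0.437) = 0.95 gives [0.437, 0.947].
For comparison, the equal-tailed interval is [0.405, 0.926]; the HPD is narrower and shifted toward the mode.

[0.437, 0.947]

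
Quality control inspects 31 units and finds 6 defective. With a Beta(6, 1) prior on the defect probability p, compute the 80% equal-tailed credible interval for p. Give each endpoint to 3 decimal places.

Posterior: Beta(6+6, 1+25) = Beta(12, 26).
Equal-tailed 80% interval: the 0.1 and 0.9 quantiles of Beta(12, 26).
Posterior mean ≈ 0.316, SD ≈ 0.074; a Normal approximation gives roughly [0.220, 0.411].
Exact: F⁻¹(0.1) = 0.222; F⁻¹(0.9) = 0.414.

[0.222, 0.414]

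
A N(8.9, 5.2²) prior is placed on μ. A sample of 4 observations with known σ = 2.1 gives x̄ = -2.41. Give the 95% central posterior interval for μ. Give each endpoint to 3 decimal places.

Posterior precision = 1/5.2² + 4/2.1² = 0.0370 + 0.9070 = 0.9440, so posterior SD = 1.0292.
Posterior mean = (8.9/5.2² + 4·-2.41/2.1²) / 0.9440 = -1.9669.
Interval: -1.9669 ± 1.960 × 1.0292 → [-3.984, 0.050].

[-3.984, 0.050]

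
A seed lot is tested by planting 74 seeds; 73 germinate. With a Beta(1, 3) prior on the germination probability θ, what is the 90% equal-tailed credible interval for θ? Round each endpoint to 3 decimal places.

[0.902, 0.982]

Posterior: Beta(1+73, 3+1) = Beta(74, 4).
Equal-tailed 90% interval: the 0.05 and 0.95 quantiles of Beta(74, 4).
Posterior mean ≈ 0.949, SD ≈ 0.025; a Normal approximation gives roughly [0.908, 0.990].
Exact: F⁻¹(0.05) = 0.902; F⁻¹(0.95) = 0.982.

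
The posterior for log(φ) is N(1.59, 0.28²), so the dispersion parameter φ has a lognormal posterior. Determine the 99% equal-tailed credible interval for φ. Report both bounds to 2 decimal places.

On the log scale the 99% interval is 1.59 ± 2.576 × 0.28 = [0.8688, 2.3112].
Exponentiate: [e^0.8688, e^2.3112] = [2.38, 10.09].

[2.38, 10.09]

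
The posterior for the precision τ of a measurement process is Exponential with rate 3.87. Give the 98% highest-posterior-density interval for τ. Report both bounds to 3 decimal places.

The exponential density is strictly decreasing on [0, ∞), so the HPD interval is anchored at 0: [0, q] with P(τ ≤ q) = 0.98.
q = −ln(1 − 0.98) / 3.87 = 3.9120 / 3.87 = 1.011.

[0.000, 1.011]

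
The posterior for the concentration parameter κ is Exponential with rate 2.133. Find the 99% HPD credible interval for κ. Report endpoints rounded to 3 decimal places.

[0.000, 2.159]

The exponential density is strictly decreasing on [0, ∞), so the HPD interval is anchored at 0: [0, q] with P(κ ≤ q) = 0.99.
q = −ln(1 − 0.99) / 2.133 = 4.6052 / 2.133 = 2.159.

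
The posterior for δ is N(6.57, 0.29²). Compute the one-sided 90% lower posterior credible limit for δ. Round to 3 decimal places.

6.198

Need L with P(δ ≥ L) = 0.90: L = 6.57 − z_{0.1}·0.29.
z = 1.282; L = 6.57 − 1.282 × 0.29 = 6.198.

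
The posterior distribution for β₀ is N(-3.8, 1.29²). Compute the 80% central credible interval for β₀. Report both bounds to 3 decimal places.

[-5.453, -2.147]

The posterior is symmetric, so the 80% equal-tailed interval is β₀ = -3.8 ± z·1.29 with z = 1.282.
Half-width: 1.282 × 1.29 = 1.653.
-3.8 − 1.653 = -5.453; -3.8 + 1.653 = -2.147.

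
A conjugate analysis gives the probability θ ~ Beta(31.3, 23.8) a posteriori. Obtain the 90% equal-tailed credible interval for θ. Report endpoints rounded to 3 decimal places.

[0.458, 0.676]

Posterior: Beta(31.3, 23.8).
Equal-tailed 90% interval: the 0.05 and 0.95 quantiles of Beta(31.3, 23.8).
Posterior mean ≈ 0.568, SD ≈ 0.066; a Normal approximation gives roughly [0.459, 0.677].
Exact: F⁻¹(0.05) = 0.458; F⁻¹(0.95) = 0.676.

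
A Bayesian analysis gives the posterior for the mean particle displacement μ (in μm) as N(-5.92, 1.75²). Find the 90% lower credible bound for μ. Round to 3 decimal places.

Need L with P(μ ≥ L) = 0.90: L = -5.92 − z_{0.1}·1.75.
z = 1.282; L = -5.92 − 1.282 × 1.75 = -8.163.

-8.163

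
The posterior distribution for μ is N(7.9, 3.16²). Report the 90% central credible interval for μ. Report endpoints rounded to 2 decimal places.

[2.70, 13.10]

The posterior is symmetric, so the 90% equal-tailed interval is μ = 7.9 ± z·3.16 with z = 1.645.
Half-width: 1.645 × 3.16 = 5.20.
7.9 − 5.20 = 2.70; 7.9 + 5.20 = 13.10.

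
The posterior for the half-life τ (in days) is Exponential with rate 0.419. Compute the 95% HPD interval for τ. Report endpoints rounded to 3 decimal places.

[0.000, 7.150]

The exponential density is strictly decreasing on [0, ∞), so the HPD interval is anchored at 0: [0, q] with P(τ ≤ q) = 0.95.
q = −ln(1 − 0.95) / 0.419 = 2.9957 / 0.419 = 7.150.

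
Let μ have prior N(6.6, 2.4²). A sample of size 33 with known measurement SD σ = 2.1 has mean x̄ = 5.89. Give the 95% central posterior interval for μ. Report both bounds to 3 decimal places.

[5.198, 6.614]

Posterior precision = 1/2.4² + 33/2.1² = 0.1736 + 7.4830 = 7.6566, so posterior SD = 0.3614.
Posterior mean = (6.6/2.4² + 33·5.89/2.1²) / 7.6566 = 5.9061.
Interval: 5.9061 ± 1.960 × 0.3614 → [5.198, 6.614].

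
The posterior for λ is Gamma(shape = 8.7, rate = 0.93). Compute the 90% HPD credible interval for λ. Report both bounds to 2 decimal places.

[4.26, 14.28]

The posterior is unimodal and skewed, so the HPD interval has equal density at both endpoints and is the shortest 90% interval.
Solving f(4.26) = f(14.28) with F(14.28) − F(4.26) = 0.90 gives [4.26, 14.28].
For comparison, the equal-tailed interval is [4.82, 15.11]; the HPD is narrower and shifted toward the mode.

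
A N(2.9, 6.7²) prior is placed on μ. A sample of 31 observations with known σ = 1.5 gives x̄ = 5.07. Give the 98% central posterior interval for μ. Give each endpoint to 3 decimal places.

[4.440, 5.693]

Posterior precision = 1/6.7² + 31/1.5² = 0.0223 + 13.7778 = 13.8001, so posterior SD = 0.2692.
Posterior mean = (2.9/6.7² + 31·5.07/1.5²) / 13.8001 = 5.0665.
Interval: 5.0665 ± 2.326 × 0.2692 → [4.440, 5.693].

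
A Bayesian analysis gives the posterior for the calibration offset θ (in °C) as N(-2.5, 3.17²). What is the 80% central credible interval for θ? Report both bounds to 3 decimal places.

The posterior is symmetric, so the 80% equal-tailed interval is θ = -2.5 ± z·3.17 with z = 1.282.
Half-width: 1.282 × 3.17 = 4.063.
-2.5 − 4.063 = -6.563; -2.5 + 4.063 = 1.563.

[-6.563, 1.563]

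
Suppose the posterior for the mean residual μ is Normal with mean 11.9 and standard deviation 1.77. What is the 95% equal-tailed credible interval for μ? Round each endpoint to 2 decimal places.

[8.43, 15.37]

The posterior is symmetric, so the 95% equal-tailed interval is μ = 11.9 ± z·1.77 with z = 1.960.
Half-width: 1.960 × 1.77 = 3.47.
11.9 − 3.47 = 8.43; 11.9 + 3.47 = 15.37.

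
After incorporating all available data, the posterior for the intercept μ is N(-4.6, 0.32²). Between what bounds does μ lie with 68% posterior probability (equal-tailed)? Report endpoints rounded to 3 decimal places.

[-4.918, -4.282]

The posterior is symmetric, so the 68% equal-tailed interval is μ = -4.6 ± z·0.32 with z = 0.994.
Half-width: 0.994 × 0.32 = 0.318.
-4.6 − 0.318 = -4.918; -4.6 + 0.318 = -4.282.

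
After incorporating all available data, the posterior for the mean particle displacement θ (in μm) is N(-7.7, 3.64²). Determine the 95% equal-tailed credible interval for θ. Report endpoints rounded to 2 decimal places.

The posterior is symmetric, so the 95% equal-tailed interval is θ = -7.7 ± z·3.64 with z = 1.960.
Half-width: 1.960 × 3.64 = 7.13.
-7.7 − 7.13 = -14.83; -7.7 + 7.13 = -0.57.

[-14.83, -0.57]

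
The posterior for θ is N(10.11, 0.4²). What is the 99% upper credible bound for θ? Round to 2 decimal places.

11.04

Need U with P(θ ≤ U) = 0.99: U = 10.11 + z_{0.01}·0.4.
z = 2.326; U = 10.11 + 2.326 × 0.4 = 11.04.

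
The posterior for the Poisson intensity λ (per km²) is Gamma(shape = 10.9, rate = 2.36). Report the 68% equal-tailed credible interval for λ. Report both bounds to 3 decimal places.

Posterior: Gamma(shape 10.9, rate 2.36).
Equal-tailed 68% interval: Gamma(10.9, 2.36) quantiles at 0.16 and 0.84.
Posterior mean ≈ 4.619, SD ≈ 1.399; a Normal approximation gives roughly [3.227, 6.010].
Exact: lower = 3.248; upper = 5.987.

[3.248, 5.987]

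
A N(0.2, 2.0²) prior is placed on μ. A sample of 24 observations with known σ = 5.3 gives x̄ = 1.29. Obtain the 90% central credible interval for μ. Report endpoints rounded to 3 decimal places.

[-0.522, 2.608]

Posterior precision = 1/2.0² + 24/5.3² = 0.2500 + 0.8544 = 1.1044, so posterior SD = 0.9516.
Posterior mean = (0.2/2.0² + 24·1.29/5.3²) / 1.1044 = 1.0433.
Interval: 1.0433 ± 1.645 × 0.9516 → [-0.522, 2.608].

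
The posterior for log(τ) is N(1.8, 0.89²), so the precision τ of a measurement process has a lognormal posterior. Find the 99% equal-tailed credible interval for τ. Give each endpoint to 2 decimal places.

On the log scale the 99% interval is 1.8 ± 2.576 × 0.89 = [-0.4925, 4.0925].
Exponentiate: [e^-0.4925, e^4.0925] = [0.61, 59.89].

[0.61, 59.89]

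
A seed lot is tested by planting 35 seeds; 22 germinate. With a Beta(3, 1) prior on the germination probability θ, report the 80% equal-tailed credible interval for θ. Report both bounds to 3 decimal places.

[0.542, 0.737]

Posterior: Beta(3+22, 1+13) = Beta(25, 14).
Equal-tailed 80% interval: the 0.1 and 0.9 quantiles of Beta(25, 14).
Posterior mean ≈ 0.641, SD ≈ 0.076; a Normal approximation gives roughly [0.544, 0.738].
Exact: F⁻¹(0.1) = 0.542; F⁻¹(0.9) = 0.737.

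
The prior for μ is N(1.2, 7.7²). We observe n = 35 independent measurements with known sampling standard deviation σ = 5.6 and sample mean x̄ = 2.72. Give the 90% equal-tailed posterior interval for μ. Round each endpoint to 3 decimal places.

[1.152, 4.243]

Posterior precision = 1/7.7² + 35/5.6² = 0.0169 + 1.1161 = 1.1329, so posterior SD = 0.9395.
Posterior mean = (1.2/7.7² + 35·2.72/5.6²) / 1.1329 = 2.6974.
Interval: 2.6974 ± 1.645 × 0.9395 → [1.152, 4.243].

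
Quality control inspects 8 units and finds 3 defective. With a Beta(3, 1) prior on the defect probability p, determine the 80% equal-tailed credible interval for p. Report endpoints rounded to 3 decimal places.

Posterior: Beta(3+3, 1+5) = Beta(6, 6).
Equal-tailed 80% interval: the 0.1 and 0.9 quantiles of Beta(6, 6).
Posterior mean ≈ 0.500, SD ≈ 0.139; a Normal approximation gives roughly [0.322, 0.678].
Exact: F⁻¹(0.1) = 0.318; F⁻¹(0.9) = 0.682.

[0.318, 0.682]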